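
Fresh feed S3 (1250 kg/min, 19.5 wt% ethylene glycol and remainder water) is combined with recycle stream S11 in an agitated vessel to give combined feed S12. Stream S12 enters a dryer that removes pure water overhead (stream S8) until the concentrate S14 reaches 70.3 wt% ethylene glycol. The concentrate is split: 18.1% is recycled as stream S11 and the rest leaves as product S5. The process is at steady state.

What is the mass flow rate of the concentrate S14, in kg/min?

Overall ethylene glycol balance (none leaves overhead): ethylene glycol in fresh feed = ethylene glycol in product, i.e. 1250×0.195 = (1−0.181)·S14·0.703.
S14 = 243.75/(0.703×0.819) = 423.36 kg/min.

423.4 kg/min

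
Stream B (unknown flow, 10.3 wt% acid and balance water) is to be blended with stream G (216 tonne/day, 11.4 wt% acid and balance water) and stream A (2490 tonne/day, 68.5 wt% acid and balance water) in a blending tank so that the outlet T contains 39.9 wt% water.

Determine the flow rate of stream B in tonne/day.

208.8 tonne/day

Let B be the unknown flow. Total out = 2706 + B.
water balance: 975.73 + 0.897·B = 0.399·(2706 + B)
(0.897 − 0.399)·B = 0.399×2706 − 975.73 = 103.97
B = 103.97 / 0.498 = 208.77 tonne/day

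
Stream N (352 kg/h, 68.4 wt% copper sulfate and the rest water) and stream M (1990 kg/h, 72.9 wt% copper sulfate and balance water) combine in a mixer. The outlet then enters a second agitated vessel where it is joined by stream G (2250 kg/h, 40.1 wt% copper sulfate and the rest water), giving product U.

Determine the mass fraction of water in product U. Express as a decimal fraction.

0.435

Overall, product flow = 4592 kg/h.
water in = 352×0.316 + 1990×0.271 + 2250×0.599 = 1998.3 kg/h.
water fraction in U = 0.435.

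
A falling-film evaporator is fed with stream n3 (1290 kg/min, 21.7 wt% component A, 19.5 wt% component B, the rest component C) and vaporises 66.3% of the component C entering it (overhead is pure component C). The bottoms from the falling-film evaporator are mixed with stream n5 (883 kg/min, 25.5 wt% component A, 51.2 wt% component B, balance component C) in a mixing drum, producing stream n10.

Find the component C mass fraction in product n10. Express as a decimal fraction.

0.276

Vapour removed = 0.663×0.588×1290 = 502.9 kg/min; concentrate = 787.1 kg/min.
component C reaching the mixer = 255.62 (from concentrate) + 883×0.233 = 461.36 kg/min.
Product flow = 787.1 + 883 = 1670.1 kg/min; component C fraction = 0.276.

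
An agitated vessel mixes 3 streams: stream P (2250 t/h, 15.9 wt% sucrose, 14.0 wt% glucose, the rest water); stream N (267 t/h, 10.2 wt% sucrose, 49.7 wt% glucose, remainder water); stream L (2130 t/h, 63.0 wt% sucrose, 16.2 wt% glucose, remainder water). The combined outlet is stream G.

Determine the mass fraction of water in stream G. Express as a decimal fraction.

0.458

Total flow out = 2250 + 267 + 2130 = 4647 t/h.
water in = 2250×0.701 + 267×0.401 + 2130×0.208 = 2127.4 t/h.
water mass fraction in G = 2127.4/4647 = 0.458.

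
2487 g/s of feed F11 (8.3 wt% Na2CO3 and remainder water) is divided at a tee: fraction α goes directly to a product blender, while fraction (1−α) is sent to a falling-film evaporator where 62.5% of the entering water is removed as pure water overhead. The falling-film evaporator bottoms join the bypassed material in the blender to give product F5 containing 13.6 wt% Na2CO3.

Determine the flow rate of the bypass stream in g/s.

All 2487×0.083 = 206.42 g/s of Na2CO3 reaches F5, so F5 = 206.42/0.136 = 1517.8 g/s and vapour = 969.2 g/s.
The evaporator receives (1−α)·2487 of feed at 0.917 water and removes 0.625 of that water:
0.625×0.917×(1−α)×2487 = 969.2
(1−α) = 969.2/1425.4 = 0.6800;  α = 0.3200.
Bypass flow = 0.3200×2487 = 795.92 g/s.

795.9 g/s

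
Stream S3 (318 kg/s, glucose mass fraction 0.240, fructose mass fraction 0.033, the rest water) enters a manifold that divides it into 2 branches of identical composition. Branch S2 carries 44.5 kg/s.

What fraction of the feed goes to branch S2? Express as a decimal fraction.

0.140

Fraction to S2 = 44.5/318 = 0.1399.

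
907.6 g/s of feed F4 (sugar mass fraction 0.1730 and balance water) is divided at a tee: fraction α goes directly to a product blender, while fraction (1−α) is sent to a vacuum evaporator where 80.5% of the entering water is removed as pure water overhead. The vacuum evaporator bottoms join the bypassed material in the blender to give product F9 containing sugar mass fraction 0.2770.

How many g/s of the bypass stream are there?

All 907.6×0.173 = 157.01 g/s of sugar reaches F9, so F9 = 157.01/0.277 = 566.84 g/s and vapour = 340.76 g/s.
The evaporator receives (1−α)·907.6 of feed at 0.827 water and removes 0.805 of that water:
0.805×0.827×(1−α)×907.6 = 340.76
(1−α) = 340.76/604.22 = 0.5640;  α = 0.4360.
Bypass flow = 0.4360×907.6 = 395.75 g/s.

395.7 g/s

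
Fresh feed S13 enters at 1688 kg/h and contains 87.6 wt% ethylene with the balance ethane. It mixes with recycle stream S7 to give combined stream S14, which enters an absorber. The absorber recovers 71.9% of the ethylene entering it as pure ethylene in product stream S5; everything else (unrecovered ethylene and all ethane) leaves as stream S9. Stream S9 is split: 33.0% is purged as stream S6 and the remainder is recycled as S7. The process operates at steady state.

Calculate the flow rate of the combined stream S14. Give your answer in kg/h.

ethane enters only via S13 and leaves only via the purge: 1688×0.124 = 0.330×(ethane in S9), and the absorber passes all ethane, so ethane in S14 = ethane in S9 = 634.28 kg/h.
ethylene in S14: m_A = 1688×0.876 + (1−0.330)·(1−0.719)·m_A, so m_A = 1478.7/0.8117 = 1821.7 kg/h.
S14 = 1821.7 + 634.28 = 2455.9 kg/h.

2456 kg/h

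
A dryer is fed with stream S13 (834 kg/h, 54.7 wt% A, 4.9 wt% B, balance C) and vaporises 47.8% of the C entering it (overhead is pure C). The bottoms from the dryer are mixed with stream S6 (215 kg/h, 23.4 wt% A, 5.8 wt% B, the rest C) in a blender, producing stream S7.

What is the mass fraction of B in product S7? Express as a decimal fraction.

0.060

Vapour removed = 0.478×0.404×834 = 161.06 kg/h; concentrate = 672.94 kg/h.
B reaching the mixer = 40.866 (from concentrate) + 215×0.058 = 53.336 kg/h.
Product flow = 672.94 + 215 = 887.94 kg/h; B fraction = 0.060.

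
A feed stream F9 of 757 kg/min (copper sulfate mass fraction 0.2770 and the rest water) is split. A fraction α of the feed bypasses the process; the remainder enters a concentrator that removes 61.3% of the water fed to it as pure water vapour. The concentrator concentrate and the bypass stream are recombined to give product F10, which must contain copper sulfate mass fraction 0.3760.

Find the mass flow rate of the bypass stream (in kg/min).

All 757×0.277 = 209.69 kg/min of copper sulfate reaches F10, so F10 = 209.69/0.376 = 557.68 kg/min and vapour = 199.32 kg/min.
The evaporator receives (1−α)·757 of feed at 0.723 water and removes 0.613 of that water:
0.613×0.723×(1−α)×757 = 199.32
(1−α) = 199.32/335.5 = 0.5941;  α = 0.4059.
Bypass flow = 0.4059×757 = 307.28 kg/min.

307.3 kg/min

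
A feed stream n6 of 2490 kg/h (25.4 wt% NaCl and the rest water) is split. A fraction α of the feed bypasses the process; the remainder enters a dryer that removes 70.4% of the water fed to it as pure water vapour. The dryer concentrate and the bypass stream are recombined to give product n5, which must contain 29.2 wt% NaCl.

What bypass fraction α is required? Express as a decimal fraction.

0.752

All 2490×0.254 = 632.46 kg/h of NaCl reaches n5, so n5 = 632.46/0.292 = 2166 kg/h and vapour = 324.04 kg/h.
The evaporator receives (1−α)·2490 of feed at 0.746 water and removes 0.704 of that water:
0.704×0.746×(1−α)×2490 = 324.04
(1−α) = 324.04/1307.7 = 0.2478;  α = 0.7522.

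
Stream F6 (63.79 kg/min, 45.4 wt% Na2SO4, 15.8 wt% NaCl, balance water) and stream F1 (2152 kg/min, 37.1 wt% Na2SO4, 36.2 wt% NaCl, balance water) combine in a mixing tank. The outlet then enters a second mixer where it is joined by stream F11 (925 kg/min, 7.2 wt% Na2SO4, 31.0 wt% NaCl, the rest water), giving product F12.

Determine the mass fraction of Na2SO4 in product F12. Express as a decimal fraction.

0.285

Overall, product flow = 3140.8 kg/min.
Na2SO4 in = 63.79×0.454 + 2152×0.371 + 925×0.072 = 893.95 kg/min.
Na2SO4 fraction in F12 = 0.285.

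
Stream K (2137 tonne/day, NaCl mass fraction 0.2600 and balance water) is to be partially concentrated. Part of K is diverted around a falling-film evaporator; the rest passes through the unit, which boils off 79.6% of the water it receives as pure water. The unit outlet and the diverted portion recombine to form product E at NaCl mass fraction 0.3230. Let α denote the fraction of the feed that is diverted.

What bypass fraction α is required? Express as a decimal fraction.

All 2137×0.260 = 555.62 tonne/day of NaCl reaches E, so E = 555.62/0.323 = 1720.2 tonne/day and vapour = 416.81 tonne/day.
The evaporator receives (1−α)·2137 of feed at 0.740 water and removes 0.796 of that water:
0.796×0.740×(1−α)×2137 = 416.81
(1−α) = 416.81/1258.8 = 0.3311;  α = 0.6689.

0.669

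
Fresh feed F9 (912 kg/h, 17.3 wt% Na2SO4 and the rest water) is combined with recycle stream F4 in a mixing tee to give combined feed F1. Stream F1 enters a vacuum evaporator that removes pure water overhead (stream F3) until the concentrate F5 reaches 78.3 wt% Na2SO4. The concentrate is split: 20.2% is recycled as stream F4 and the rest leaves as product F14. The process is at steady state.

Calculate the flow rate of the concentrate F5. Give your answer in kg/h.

252.5 kg/h

Overall Na2SO4 balance (none leaves overhead): Na2SO4 in fresh feed = Na2SO4 in product, i.e. 912×0.173 = (1−0.202)·F5·0.783.
F5 = 157.78/(0.783×0.798) = 252.51 kg/h.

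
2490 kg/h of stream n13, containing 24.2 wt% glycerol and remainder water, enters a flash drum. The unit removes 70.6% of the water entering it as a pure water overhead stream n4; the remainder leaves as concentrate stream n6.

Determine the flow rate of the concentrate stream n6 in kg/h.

water entering = 2490×0.758 = 1887.4 kg/h; overhead removed = 0.706×1887.4 = 1332.5 kg/h.
Concentrate = 2490 − 1332.5 = 1157.5 kg/h.

1157 kg/h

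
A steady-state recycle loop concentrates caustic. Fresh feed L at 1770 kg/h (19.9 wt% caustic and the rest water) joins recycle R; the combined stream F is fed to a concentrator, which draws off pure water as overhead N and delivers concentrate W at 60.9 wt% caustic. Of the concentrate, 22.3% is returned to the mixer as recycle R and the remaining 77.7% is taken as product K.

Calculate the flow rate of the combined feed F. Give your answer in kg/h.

1936 kg/h

Overall caustic balance (none leaves overhead): caustic in fresh feed = caustic in product, i.e. 1770×0.199 = (1−0.223)·W·0.609.
W = 352.23/(0.609×0.777) = 744.37 kg/h.
Recycle R = 0.223×744.37 = 165.99 kg/h.
Combined feed F = 1770 + 165.99 = 1936 kg/h.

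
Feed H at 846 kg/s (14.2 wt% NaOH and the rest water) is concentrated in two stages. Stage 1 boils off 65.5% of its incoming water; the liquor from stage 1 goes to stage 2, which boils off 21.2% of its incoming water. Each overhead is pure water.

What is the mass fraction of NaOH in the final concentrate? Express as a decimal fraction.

water in feed = 846×0.858 = 725.87 kg/s.
After stage 1: water left = (1−0.655)×725.87 = 250.42; stream total = 370.56 kg/s.
After stage 2: water left = (1−0.212)×250.42 = 197.33; final concentrate = 317.47 kg/s.
NaOH fraction = 120.13/317.47 = 0.3784.

0.3784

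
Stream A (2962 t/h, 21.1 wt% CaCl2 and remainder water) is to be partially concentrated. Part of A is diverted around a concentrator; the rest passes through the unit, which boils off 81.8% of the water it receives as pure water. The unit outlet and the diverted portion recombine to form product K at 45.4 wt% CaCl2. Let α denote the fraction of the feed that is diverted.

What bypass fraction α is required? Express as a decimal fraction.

0.171

All 2962×0.211 = 624.98 t/h of CaCl2 reaches K, so K = 624.98/0.454 = 1376.6 t/h and vapour = 1585.4 t/h.
The evaporator receives (1−α)·2962 of feed at 0.789 water and removes 0.818 of that water:
0.818×0.789×(1−α)×2962 = 1585.4
(1−α) = 1585.4/1911.7 = 0.8293;  α = 0.1707.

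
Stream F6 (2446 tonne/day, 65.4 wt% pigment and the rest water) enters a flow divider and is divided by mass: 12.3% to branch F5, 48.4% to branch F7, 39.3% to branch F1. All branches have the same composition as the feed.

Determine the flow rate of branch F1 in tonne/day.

961.3 tonne/day

Branch F1 flow = 0.393×2446 = 961.28 tonne/day.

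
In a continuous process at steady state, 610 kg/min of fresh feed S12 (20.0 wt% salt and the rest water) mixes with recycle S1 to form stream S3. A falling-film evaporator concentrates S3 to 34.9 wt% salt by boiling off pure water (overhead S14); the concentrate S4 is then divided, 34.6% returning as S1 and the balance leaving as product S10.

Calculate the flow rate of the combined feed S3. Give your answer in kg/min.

794.9 kg/min

Overall salt balance (none leaves overhead): salt in fresh feed = salt in product, i.e. 610×0.200 = (1−0.346)·S4·0.349.
S4 = 122/(0.349×0.654) = 534.51 kg/min.
Recycle S1 = 0.346×534.51 = 184.94 kg/min.
Combined feed S3 = 610 + 184.94 = 794.94 kg/min.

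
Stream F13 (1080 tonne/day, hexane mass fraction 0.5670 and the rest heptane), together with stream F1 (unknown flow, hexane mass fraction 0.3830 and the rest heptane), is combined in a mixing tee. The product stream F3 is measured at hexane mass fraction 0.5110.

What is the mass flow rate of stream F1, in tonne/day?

472.5 tonne/day

Let F1 be the unknown flow. Total out = 1080 + F1.
hexane balance: 612.36 + 0.383·F1 = 0.511·(1080 + F1)
(0.383 − 0.511)·F1 = 0.511×1080 − 612.36 = -60.48
F1 = -60.48 / -0.128 = 472.5 tonne/day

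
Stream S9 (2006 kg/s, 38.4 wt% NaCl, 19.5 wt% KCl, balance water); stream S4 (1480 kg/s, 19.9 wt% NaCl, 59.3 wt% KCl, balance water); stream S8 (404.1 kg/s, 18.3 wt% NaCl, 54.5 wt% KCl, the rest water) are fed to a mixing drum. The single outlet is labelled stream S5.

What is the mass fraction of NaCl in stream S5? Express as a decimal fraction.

0.293

Total flow out = 2006 + 1480 + 404.1 = 3890.1 kg/s.
NaCl in = 2006×0.384 + 1480×0.199 + 404.1×0.183 = 1138.8 kg/s.
NaCl mass fraction in S5 = 1138.8/3890.1 = 0.293.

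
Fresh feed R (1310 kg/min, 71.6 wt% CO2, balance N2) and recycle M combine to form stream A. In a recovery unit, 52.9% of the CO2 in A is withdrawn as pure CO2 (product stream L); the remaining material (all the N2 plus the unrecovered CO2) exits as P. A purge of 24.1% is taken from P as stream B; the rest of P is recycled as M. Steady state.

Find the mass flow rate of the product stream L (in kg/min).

CO2 in A: m_A = 1310×0.716 + (1−0.241)·(1−0.529)·m_A, so m_A = 937.96/0.6425 = 1459.8 kg/min.
Product L = 0.529×1459.8 = 772.25 kg/min.

772.3 kg/min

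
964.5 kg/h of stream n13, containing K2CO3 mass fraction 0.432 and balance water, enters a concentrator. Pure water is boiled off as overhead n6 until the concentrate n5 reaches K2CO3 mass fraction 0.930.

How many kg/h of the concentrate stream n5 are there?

K2CO3 is conserved: 964.5×0.432 = 416.66 kg/h all reports to the concentrate.
Concentrate = 416.66/(target fraction) = 448.03 kg/h.

448 kg/h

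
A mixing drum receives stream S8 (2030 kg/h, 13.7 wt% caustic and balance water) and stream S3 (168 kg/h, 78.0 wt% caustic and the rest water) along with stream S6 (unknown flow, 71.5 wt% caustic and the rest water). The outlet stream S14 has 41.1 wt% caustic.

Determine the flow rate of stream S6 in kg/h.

1626 kg/h

Let S6 be the unknown flow. Total out = 2198 + S6.
caustic balance: 409.15 + 0.715·S6 = 0.411·(2198 + S6)
(0.715 − 0.411)·S6 = 0.411×2198 − 409.15 = 494.23
S6 = 494.23 / 0.304 = 1625.7 kg/h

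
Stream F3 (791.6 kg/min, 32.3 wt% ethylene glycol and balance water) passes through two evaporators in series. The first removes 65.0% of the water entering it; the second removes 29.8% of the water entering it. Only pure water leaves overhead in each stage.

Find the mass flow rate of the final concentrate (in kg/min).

water in feed = 791.6×0.677 = 535.91 kg/min.
After stage 1: water left = (1−0.650)×535.91 = 187.57; stream total = 443.26 kg/min.
After stage 2: water left = (1−0.298)×187.57 = 131.67; final concentrate = 387.36 kg/min.

387.4 kg/min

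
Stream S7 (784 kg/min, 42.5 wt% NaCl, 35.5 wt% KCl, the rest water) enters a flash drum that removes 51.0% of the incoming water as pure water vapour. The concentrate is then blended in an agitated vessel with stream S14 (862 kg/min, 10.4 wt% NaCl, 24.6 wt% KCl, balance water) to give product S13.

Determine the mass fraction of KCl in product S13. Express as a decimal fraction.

0.315

Vapour removed = 0.510×0.220×784 = 87.965 kg/min; concentrate = 696.04 kg/min.
KCl reaching the mixer = 278.32 (from concentrate) + 862×0.246 = 490.37 kg/min.
Product flow = 696.04 + 862 = 1558 kg/min; KCl fraction = 0.315.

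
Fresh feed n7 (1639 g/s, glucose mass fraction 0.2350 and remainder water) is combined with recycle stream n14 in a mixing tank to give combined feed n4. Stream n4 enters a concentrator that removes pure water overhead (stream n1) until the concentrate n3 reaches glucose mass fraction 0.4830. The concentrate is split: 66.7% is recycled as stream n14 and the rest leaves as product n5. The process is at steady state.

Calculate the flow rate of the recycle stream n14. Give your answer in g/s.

Overall glucose balance (none leaves overhead): glucose in fresh feed = glucose in product, i.e. 1639×0.235 = (1−0.667)·n3·0.483.
n3 = 385.16/(0.483×0.333) = 2394.7 g/s.
Recycle n14 = 0.667×2394.7 = 1597.3 g/s.

1597 g/s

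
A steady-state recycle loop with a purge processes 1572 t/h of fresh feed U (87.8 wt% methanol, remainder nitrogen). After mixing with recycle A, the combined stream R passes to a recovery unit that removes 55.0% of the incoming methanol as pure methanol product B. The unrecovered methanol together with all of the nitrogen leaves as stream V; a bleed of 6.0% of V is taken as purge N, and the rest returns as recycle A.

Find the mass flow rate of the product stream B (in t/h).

methanol in R: m_A = 1572×0.878 + (1−0.060)·(1−0.550)·m_A, so m_A = 1380.2/0.5770 = 2392.1 t/h.
Product B = 0.550×2392.1 = 1315.6 t/h.

1316 t/h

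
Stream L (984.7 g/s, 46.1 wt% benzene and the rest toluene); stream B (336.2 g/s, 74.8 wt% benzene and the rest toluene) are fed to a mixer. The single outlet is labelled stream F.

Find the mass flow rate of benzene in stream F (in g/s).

705.4 g/s

benzene out = benzene in = 984.7×0.461 + 336.2×0.748 = 705.42 g/s.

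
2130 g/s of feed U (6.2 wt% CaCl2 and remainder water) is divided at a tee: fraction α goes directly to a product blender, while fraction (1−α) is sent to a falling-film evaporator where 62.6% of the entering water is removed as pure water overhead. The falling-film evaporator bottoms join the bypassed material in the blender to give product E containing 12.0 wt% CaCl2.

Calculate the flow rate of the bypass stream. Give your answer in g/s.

376.7 g/s

All 2130×0.062 = 132.06 g/s of CaCl2 reaches E, so E = 132.06/0.120 = 1100.5 g/s and vapour = 1029.5 g/s.
The evaporator receives (1−α)·2130 of feed at 0.938 water and removes 0.626 of that water:
0.626×0.938×(1−α)×2130 = 1029.5
(1−α) = 1029.5/1250.7 = 0.8231;  α = 0.1769.
Bypass flow = 0.1769×2130 = 376.73 g/s.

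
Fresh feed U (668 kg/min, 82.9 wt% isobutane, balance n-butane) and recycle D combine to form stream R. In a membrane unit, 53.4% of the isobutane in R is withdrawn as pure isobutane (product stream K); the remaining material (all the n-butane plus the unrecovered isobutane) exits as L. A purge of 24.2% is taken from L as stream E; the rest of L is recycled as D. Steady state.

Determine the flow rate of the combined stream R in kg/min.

1328 kg/min

n-butane enters only via U and leaves only via the purge: 668×0.171 = 0.242×(n-butane in L), and the membrane unit passes all n-butane, so n-butane in R = n-butane in L = 472.02 kg/min.
isobutane in R: m_A = 668×0.829 + (1−0.242)·(1−0.534)·m_A, so m_A = 553.77/0.6468 = 856.21 kg/min.
R = 856.21 + 472.02 = 1328.2 kg/min.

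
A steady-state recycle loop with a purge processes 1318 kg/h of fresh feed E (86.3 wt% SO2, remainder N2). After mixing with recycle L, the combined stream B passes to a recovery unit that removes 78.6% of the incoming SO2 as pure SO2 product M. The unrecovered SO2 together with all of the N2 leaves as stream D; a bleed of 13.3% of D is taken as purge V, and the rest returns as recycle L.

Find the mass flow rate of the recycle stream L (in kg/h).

N2 enters only via E and leaves only via the purge: 1318×0.137 = 0.133×(N2 in D), and the recovery unit passes all N2, so N2 in B = N2 in D = 1357.6 kg/h.
SO2 in B: m_A = 1318×0.863 + (1−0.133)·(1−0.786)·m_A, so m_A = 1137.4/0.8145 = 1396.5 kg/h.
D = (1−0.786)×1396.5 + 1357.6 = 1656.5 kg/h.
Recycle L = (1−0.133)×1656.5 = 1436.2 kg/h.

1436 kg/h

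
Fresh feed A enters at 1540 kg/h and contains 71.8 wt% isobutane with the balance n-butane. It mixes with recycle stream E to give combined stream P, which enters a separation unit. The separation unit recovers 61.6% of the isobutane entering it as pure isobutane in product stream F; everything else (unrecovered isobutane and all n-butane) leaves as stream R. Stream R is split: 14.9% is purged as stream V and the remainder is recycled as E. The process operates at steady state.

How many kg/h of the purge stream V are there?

528.3 kg/h

n-butane enters only via A and leaves only via the purge: 1540×0.282 = 0.149×(n-butane in R), and the separation unit passes all n-butane, so n-butane in P = n-butane in R = 2914.6 kg/h.
isobutane in P: m_A = 1540×0.718 + (1−0.149)·(1−0.616)·m_A, so m_A = 1105.7/0.6732 = 1642.4 kg/h.
R = (1−0.616)×1642.4 + 2914.6 = 3545.3 kg/h.
Purge V = 0.149×3545.3 = 528.25 kg/h.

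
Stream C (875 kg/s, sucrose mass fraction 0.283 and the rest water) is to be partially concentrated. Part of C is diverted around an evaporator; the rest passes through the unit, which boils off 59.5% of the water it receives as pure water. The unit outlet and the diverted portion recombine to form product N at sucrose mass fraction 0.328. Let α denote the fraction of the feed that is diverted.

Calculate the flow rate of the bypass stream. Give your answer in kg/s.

All 875×0.283 = 247.62 kg/s of sucrose reaches N, so N = 247.62/0.328 = 754.95 kg/s and vapour = 120.05 kg/s.
The evaporator receives (1−α)·875 of feed at 0.717 water and removes 0.595 of that water:
0.595×0.717×(1−α)×875 = 120.05
(1−α) = 120.05/373.29 = 0.3216;  α = 0.6784.
Bypass flow = 0.6784×875 = 593.61 kg/s.

593.6 kg/s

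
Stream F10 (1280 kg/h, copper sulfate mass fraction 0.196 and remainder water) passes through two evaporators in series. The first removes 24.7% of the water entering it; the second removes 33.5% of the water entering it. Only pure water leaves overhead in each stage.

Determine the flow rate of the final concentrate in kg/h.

water in feed = 1280×0.804 = 1029.1 kg/h.
After stage 1: water left = (1−0.247)×1029.1 = 774.93; stream total = 1025.8 kg/h.
After stage 2: water left = (1−0.335)×774.93 = 515.33; final concentrate = 766.21 kg/h.

766.2 kg/h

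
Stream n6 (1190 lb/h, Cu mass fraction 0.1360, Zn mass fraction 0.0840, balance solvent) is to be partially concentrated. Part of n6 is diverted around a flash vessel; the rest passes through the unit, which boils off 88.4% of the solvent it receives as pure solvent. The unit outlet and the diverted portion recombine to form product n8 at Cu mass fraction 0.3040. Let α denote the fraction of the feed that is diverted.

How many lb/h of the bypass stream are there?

All 1190×0.136 = 161.84 lb/h of Cu reaches n8, so n8 = 161.84/0.304 = 532.37 lb/h and vapour = 657.63 lb/h.
The evaporator receives (1−α)·1190 of feed at 0.780 solvent and removes 0.884 of that solvent:
0.884×0.780×(1−α)×1190 = 657.63
(1−α) = 657.63/820.53 = 0.8015;  α = 0.1985.
Bypass flow = 0.1985×1190 = 236.25 lb/h.

236.2 lb/h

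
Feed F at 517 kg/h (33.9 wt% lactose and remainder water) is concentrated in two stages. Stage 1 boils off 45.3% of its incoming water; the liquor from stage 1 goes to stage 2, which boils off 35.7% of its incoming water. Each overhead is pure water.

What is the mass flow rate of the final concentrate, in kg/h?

295.5 kg/h

water in feed = 517×0.661 = 341.74 kg/h.
After stage 1: water left = (1−0.453)×341.74 = 186.93; stream total = 362.19 kg/h.
After stage 2: water left = (1−0.357)×186.93 = 120.2; final concentrate = 295.46 kg/h.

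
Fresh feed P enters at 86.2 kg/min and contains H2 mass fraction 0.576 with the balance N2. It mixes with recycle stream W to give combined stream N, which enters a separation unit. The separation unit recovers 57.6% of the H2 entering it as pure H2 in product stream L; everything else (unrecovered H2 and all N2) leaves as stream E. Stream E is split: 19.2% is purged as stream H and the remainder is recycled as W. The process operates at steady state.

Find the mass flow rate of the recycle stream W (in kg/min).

179.7 kg/min

N2 enters only via P and leaves only via the purge: 86.2×0.424 = 0.192×(N2 in E), and the separation unit passes all N2, so N2 in N = N2 in E = 190.36 kg/min.
H2 in N: m_A = 86.2×0.576 + (1−0.192)·(1−0.576)·m_A, so m_A = 49.651/0.6574 = 75.526 kg/min.
E = (1−0.576)×75.526 + 190.36 = 222.38 kg/min.
Recycle W = (1−0.192)×222.38 = 179.68 kg/min.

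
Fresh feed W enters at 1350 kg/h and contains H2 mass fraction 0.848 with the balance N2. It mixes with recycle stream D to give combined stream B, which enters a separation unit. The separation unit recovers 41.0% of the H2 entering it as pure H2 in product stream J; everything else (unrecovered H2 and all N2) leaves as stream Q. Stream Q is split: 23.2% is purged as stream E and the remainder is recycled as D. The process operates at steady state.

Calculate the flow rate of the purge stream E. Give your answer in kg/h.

491.7 kg/h

N2 enters only via W and leaves only via the purge: 1350×0.152 = 0.232×(N2 in Q), and the separation unit passes all N2, so N2 in B = N2 in Q = 884.48 kg/h.
H2 in B: m_A = 1350×0.848 + (1−0.232)·(1−0.410)·m_A, so m_A = 1144.8/0.5469 = 2093.3 kg/h.
Q = (1−0.410)×2093.3 + 884.48 = 2119.5 kg/h.
Purge E = 0.232×2119.5 = 491.73 kg/h.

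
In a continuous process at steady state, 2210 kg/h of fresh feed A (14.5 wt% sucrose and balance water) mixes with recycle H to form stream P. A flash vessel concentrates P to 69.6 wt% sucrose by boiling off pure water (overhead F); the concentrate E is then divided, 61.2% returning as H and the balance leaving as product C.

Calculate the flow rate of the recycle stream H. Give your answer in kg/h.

726.2 kg/h

Overall sucrose balance (none leaves overhead): sucrose in fresh feed = sucrose in product, i.e. 2210×0.145 = (1−0.612)·E·0.696.
E = 320.45/(0.696×0.388) = 1186.6 kg/h.
Recycle H = 0.612×1186.6 = 726.22 kg/h.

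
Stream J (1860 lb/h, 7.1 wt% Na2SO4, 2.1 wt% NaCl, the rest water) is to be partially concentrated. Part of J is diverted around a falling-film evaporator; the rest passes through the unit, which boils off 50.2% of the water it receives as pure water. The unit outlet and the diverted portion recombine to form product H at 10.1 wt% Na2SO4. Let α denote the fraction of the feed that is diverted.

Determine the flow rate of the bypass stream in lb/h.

647.9 lb/h

All 1860×0.071 = 132.06 lb/h of Na2SO4 reaches H, so H = 132.06/0.101 = 1307.5 lb/h and vapour = 552.48 lb/h.
The evaporator receives (1−α)·1860 of feed at 0.908 water and removes 0.502 of that water:
0.502×0.908×(1−α)×1860 = 552.48
(1−α) = 552.48/847.82 = 0.6516;  α = 0.3484.
Bypass flow = 0.3484×1860 = 647.94 lb/h.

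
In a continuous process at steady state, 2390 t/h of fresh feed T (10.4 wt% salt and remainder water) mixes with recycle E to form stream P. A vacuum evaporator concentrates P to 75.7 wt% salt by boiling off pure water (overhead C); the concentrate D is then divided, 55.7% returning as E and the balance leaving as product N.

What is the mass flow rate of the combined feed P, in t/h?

Overall salt balance (none leaves overhead): salt in fresh feed = salt in product, i.e. 2390×0.104 = (1−0.557)·D·0.757.
D = 248.56/(0.757×0.443) = 741.19 t/h.
Recycle E = 0.557×741.19 = 412.84 t/h.
Combined feed P = 2390 + 412.84 = 2802.8 t/h.

2803 t/h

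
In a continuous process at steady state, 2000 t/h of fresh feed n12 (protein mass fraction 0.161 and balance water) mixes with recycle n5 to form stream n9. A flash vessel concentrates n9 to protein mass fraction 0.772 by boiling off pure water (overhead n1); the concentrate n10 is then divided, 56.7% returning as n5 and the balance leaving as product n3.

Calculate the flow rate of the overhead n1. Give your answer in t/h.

Overall protein balance (none leaves overhead): protein in fresh feed = protein in product, i.e. 2000×0.161 = (1−0.567)·n10·0.772.
n10 = 322/(0.772×0.433) = 963.28 t/h.
Recycle n5 = 0.567×963.28 = 546.18 t/h.
Combined feed n9 = 2000 + 546.18 = 2546.2 t/h.
Overhead n1 = n9 − n10 = 2546.2 − 963.28 = 1582.9 t/h.

1583 t/h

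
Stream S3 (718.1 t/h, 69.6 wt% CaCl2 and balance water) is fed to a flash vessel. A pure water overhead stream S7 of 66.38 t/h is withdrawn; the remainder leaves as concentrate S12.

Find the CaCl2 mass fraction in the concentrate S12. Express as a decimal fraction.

CaCl2 is not removed: 718.1×0.696 = 499.8 t/h of CaCl2 enters S12.
Concentrate = 718.1 − 66.38 = 651.72 t/h.
Mass fraction = 499.8/651.72 = 0.767.

0.767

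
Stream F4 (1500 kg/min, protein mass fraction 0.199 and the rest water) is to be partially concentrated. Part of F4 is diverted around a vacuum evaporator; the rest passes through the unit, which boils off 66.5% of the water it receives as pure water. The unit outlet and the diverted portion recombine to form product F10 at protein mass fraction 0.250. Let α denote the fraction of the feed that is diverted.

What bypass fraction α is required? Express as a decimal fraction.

0.617

All 1500×0.199 = 298.5 kg/min of protein reaches F10, so F10 = 298.5/0.250 = 1194 kg/min and vapour = 306 kg/min.
The evaporator receives (1−α)·1500 of feed at 0.801 water and removes 0.665 of that water:
0.665×0.801×(1−α)×1500 = 306
(1−α) = 306/799 = 0.3830;  α = 0.6170.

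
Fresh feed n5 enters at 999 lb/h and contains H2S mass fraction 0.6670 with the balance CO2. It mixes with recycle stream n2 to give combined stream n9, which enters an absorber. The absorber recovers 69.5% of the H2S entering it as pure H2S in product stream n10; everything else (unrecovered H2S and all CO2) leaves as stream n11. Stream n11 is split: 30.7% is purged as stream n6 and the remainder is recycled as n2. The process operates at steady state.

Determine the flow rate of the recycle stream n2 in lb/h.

929.5 lb/h

CO2 enters only via n5 and leaves only via the purge: 999×0.333 = 0.307×(CO2 in n11), and the absorber passes all CO2, so CO2 in n9 = CO2 in n11 = 1083.6 lb/h.
H2S in n9: m_A = 999×0.667 + (1−0.307)·(1−0.695)·m_A, so m_A = 666.33/0.7886 = 844.92 lb/h.
n11 = (1−0.695)×844.92 + 1083.6 = 1341.3 lb/h.
Recycle n2 = (1−0.307)×1341.3 = 929.53 lb/h.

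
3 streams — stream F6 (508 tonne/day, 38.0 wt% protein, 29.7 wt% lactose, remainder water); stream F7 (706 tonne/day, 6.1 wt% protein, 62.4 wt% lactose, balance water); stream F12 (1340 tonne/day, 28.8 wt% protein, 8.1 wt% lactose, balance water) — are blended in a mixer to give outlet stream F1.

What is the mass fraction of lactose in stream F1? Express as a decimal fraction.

0.274

Total flow out = 508 + 706 + 1340 = 2554 tonne/day.
lactose in = 508×0.297 + 706×0.624 + 1340×0.081 = 699.96 tonne/day.
lactose mass fraction in F1 = 699.96/2554 = 0.274.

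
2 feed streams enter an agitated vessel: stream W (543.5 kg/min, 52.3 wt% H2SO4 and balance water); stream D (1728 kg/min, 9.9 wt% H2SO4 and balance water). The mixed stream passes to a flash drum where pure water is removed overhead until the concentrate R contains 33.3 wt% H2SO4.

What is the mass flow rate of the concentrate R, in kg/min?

H2SO4 entering = 543.5×0.523 + 1728×0.099 = 455.32 kg/min.
All H2SO4 reports to R, so R = 455.32/0.333 = 1367.3 kg/min.

1367 kg/min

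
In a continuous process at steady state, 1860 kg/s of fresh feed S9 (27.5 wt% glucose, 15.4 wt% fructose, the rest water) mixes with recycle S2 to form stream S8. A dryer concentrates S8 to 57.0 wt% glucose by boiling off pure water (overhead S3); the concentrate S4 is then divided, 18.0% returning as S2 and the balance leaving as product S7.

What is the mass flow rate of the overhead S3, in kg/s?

Overall glucose balance (none leaves overhead): glucose in fresh feed = glucose in product, i.e. 1860×0.275 = (1−0.180)·S4·0.570.
S4 = 511.5/(0.570×0.820) = 1094.4 kg/s.
Recycle S2 = 0.180×1094.4 = 196.98 kg/s.
Combined feed S8 = 1860 + 196.98 = 2057 kg/s.
Overhead S3 = S8 − S4 = 2057 − 1094.4 = 962.63 kg/s.

962.6 kg/s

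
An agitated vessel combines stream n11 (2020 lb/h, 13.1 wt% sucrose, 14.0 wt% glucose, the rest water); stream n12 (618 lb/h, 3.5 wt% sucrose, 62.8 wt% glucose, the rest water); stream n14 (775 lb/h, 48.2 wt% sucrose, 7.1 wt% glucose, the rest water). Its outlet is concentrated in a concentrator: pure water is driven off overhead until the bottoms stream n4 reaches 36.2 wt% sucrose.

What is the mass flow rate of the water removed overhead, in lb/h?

sucrose entering = 2020×0.131 + 618×0.035 + 775×0.482 = 659.8 lb/h.
All sucrose reports to n4, so n4 = 659.8/0.362 = 1822.7 lb/h.
Total feed = 3413 lb/h; overhead = 3413 − 1822.7 = 1590.3 lb/h.

1590 lb/h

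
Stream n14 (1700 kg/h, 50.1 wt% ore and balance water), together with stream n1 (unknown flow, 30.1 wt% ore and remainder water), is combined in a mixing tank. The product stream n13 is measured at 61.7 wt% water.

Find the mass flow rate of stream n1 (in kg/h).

Let n1 be the unknown flow. Total out = 1700 + n1.
water balance: 848.3 + 0.699·n1 = 0.617·(1700 + n1)
(0.699 − 0.617)·n1 = 0.617×1700 − 848.3 = 200.6
n1 = 200.6 / 0.082 = 2446.3 kg/h

2446 kg/h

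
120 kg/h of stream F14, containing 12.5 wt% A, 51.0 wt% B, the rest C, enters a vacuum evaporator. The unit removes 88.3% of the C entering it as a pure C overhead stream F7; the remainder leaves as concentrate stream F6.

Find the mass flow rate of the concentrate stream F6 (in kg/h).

81.32 kg/h

C entering = 120×0.365 = 43.8 kg/h; overhead removed = 0.883×43.8 = 38.675 kg/h.
Concentrate = 120 − 38.675 = 81.325 kg/h.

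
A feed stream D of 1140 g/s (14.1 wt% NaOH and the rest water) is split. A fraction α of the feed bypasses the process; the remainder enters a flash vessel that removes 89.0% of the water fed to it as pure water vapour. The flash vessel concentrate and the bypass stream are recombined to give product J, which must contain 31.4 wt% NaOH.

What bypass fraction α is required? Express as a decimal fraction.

All 1140×0.141 = 160.74 g/s of NaOH reaches J, so J = 160.74/0.314 = 511.91 g/s and vapour = 628.09 g/s.
The evaporator receives (1−α)·1140 of feed at 0.859 water and removes 0.890 of that water:
0.890×0.859×(1−α)×1140 = 628.09
(1−α) = 628.09/871.54 = 0.7207;  α = 0.2793.

0.279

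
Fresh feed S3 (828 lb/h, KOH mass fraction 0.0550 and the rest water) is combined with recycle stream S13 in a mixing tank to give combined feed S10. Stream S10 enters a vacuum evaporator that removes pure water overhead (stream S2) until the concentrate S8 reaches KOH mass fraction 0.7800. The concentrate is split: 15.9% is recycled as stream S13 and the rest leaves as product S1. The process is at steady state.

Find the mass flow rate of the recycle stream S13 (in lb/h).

11.04 lb/h

Overall KOH balance (none leaves overhead): KOH in fresh feed = KOH in product, i.e. 828×0.055 = (1−0.159)·S8·0.780.
S8 = 45.54/(0.780×0.841) = 69.423 lb/h.
Recycle S13 = 0.159×69.423 = 11.038 lb/h.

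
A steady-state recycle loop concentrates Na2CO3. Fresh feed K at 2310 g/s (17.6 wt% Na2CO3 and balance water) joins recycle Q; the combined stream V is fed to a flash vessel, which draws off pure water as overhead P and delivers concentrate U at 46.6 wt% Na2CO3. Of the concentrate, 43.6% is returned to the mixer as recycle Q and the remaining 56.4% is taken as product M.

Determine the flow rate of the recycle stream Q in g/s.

Overall Na2CO3 balance (none leaves overhead): Na2CO3 in fresh feed = Na2CO3 in product, i.e. 2310×0.176 = (1−0.436)·U·0.466.
U = 406.56/(0.466×0.564) = 1546.9 g/s.
Recycle Q = 0.436×1546.9 = 674.44 g/s.

674.4 g/s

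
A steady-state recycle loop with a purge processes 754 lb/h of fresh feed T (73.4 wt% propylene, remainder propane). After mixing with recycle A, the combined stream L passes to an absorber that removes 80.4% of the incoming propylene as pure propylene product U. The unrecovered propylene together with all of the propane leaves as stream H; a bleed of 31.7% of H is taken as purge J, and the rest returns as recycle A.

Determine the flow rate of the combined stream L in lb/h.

1272 lb/h

propane enters only via T and leaves only via the purge: 754×0.266 = 0.317×(propane in H), and the absorber passes all propane, so propane in L = propane in H = 632.69 lb/h.
propylene in L: m_A = 754×0.734 + (1−0.317)·(1−0.804)·m_A, so m_A = 553.44/0.8661 = 638.97 lb/h.
L = 638.97 + 632.69 = 1271.7 lb/h.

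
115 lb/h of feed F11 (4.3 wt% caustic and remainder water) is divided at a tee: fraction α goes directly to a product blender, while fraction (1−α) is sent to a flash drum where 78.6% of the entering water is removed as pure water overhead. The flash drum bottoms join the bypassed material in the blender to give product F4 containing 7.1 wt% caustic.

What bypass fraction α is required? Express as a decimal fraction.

All 115×0.043 = 4.945 lb/h of caustic reaches F4, so F4 = 4.945/0.071 = 69.648 lb/h and vapour = 45.352 lb/h.
The evaporator receives (1−α)·115 of feed at 0.957 water and removes 0.786 of that water:
0.786×0.957×(1−α)×115 = 45.352
(1−α) = 45.352/86.503 = 0.5243;  α = 0.4757.

0.476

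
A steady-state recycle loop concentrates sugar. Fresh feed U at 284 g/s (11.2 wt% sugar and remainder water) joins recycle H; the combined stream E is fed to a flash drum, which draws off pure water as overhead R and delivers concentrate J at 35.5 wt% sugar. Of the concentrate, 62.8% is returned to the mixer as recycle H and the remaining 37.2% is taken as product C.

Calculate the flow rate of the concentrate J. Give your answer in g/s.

240.9 g/s

Overall sugar balance (none leaves overhead): sugar in fresh feed = sugar in product, i.e. 284×0.112 = (1−0.628)·J·0.355.
J = 31.808/(0.355×0.372) = 240.86 g/s.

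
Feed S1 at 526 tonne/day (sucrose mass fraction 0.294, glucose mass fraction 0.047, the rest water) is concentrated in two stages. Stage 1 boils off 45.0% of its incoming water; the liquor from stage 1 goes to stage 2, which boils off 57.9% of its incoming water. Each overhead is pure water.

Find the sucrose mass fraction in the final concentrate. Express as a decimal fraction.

water in feed = 526×0.659 = 346.63 tonne/day.
After stage 1: water left = (1−0.450)×346.63 = 190.65; stream total = 370.01 tonne/day.
After stage 2: water left = (1−0.579)×190.65 = 80.263; final concentrate = 259.63 tonne/day.
sucrose fraction = 154.64/259.63 = 0.596.

0.596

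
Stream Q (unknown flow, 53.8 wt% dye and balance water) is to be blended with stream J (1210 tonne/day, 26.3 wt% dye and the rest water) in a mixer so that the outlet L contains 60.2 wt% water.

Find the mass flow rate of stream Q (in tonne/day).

Let Q be the unknown flow. Total out = 1210 + Q.
water balance: 891.77 + 0.462·Q = 0.602·(1210 + Q)
(0.462 − 0.602)·Q = 0.602×1210 − 891.77 = -163.35
Q = -163.35 / -0.140 = 1166.8 tonne/day

1167 tonne/day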